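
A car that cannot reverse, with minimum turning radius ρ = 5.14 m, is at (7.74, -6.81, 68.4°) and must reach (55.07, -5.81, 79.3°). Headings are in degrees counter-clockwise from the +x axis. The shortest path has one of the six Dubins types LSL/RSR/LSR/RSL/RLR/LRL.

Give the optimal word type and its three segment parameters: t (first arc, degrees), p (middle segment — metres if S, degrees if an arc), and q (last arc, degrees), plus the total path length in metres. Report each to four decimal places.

RSL: t = 78.3685°, p = 36.2683 m, q = 89.2685°, L = 51.3070 m

Let ψ = atan2(Δy, Δx) = atan2(1.00, 47.33) = 1.2104° be the start→goal bearing.
Normalize: d = |goal − start| / ρ = 47.340563/5.14 = 9.210226, α = (θ_start − ψ) mod 360° = 67.1896° = 1.172680 rad, β = (θ_goal − ψ) mod 360° = 78.0896° = 1.362921 rad.
Common terms: sin α = 0.921793, cos α = 0.387683, sin β = 0.978472, cos β = 0.206381, cos(α−β) = 0.981959, d² = 84.828268. Work in radians in the unit-radius frame; every candidate has L = ρ·(t + p + q).
LSL: p² = 2 + d² − 2cos(α−β) + 2d(sin α − sin β) = 83.820303; p = √p² = 9.155343; φ = atan2(cos β − cos α, d + sin α − sin β) = -0.019804 rad; t = (φ − α) mod 2π = 5.090701 rad, q = (β − φ) mod 2π = 1.382725 rad → L = 5.14·(5.090701 + 9.155343 + 1.382725) = 5.14·15.628769 = 80.331873 m
RSR: p² = 2 + d² − 2cos(α−β) + 2d(sin β − sin α) = 85.908397; p = √p² = 9.268678; φ = atan2(cos α − cos β, d − sin α + sin β) = 0.019562 rad; t = (α − φ) mod 2π = 1.153118 rad, q = (φ − β) mod 2π = 4.939826 rad → L = 5.14·(1.153118 + 9.268678 + 4.939826) = 5.14·15.361623 = 78.958741 m
LSR: p² = d² − 2 + 2cos(α−β) + 2d(sin α + sin β) = 119.795918; p = √p² = 10.945132; φ = atan2(−cos α − cos β, d + sin α + sin β) − atan2(−2, p) = 0.127318 rad; t = (φ − α) mod 2π = 5.237823 rad, q = (φ − β) mod 2π = 5.047582 rad → L = 5.14·(5.237823 + 10.945132 + 5.047582) = 5.14·21.230537 = 109.124961 m
RSL: p² = d² − 2 + 2cos(α−β) − 2d(sin α + sin β) = 49.788452; p = √p² = 7.056093; φ = atan2(cos α + cos β, d − sin α − sin β) − atan2(2, p) = -0.195109 rad; t = (α − φ) mod 2π = 1.367789 rad, q = (β − φ) mod 2π = 1.558030 rad → L = 5.14·(1.367789 + 7.056093 + 1.558030) = 5.14·9.981912 = 51.307029 m
RLR: c = (6 − d² + 2cos(α−β) + 2d(sin α − sin β))/8 = -9.738550, |c| > 1 → infeasible
LRL: c = (6 − d² + 2cos(α−β) − 2d(sin α − sin β))/8 = -9.477538, |c| > 1 → infeasible
Shortest: RSL with L = 51.307029 m ≈ 51.3070 m
Convert RSL to answer units (arcs ×180/π): t = 1.367789·180/π = 78.3685°, p = ρ·p = 5.14·7.056093 = 36.2683 m, q = 1.558030·180/π = 89.2685°, L = 51.3070 m.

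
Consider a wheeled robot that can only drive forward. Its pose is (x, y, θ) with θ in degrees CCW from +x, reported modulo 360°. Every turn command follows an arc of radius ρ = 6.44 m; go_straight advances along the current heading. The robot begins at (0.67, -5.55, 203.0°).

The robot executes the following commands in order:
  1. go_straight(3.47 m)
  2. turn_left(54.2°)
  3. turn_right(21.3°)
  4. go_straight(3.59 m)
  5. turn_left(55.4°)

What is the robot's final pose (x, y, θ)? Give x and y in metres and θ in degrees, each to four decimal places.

set_pose: (x, y, θ) = (0.6700, -5.5500, 203.0000°), ρ = 6.44
go_straight(3.47): x += 3.47·cos θ, y += 3.47·sin θ → (-2.5242, -6.9058, 203.0000°)
turn_left(54.2°): centre at ρ to the left, rotate +54.2° → (-6.2878, -11.4071, 257.2000°)
turn_right(21.3°): centre at ρ to the right, rotate −21.3° → (-7.2351, -13.5909, 235.9000°)
go_straight(3.59): x += 3.59·cos θ, y += 3.59·sin θ → (-9.2478, -16.5636, 235.9000°)
turn_left(55.4°): centre at ρ to the left, rotate +55.4° → (-9.9151, -22.5134, 291.3000°)

(-9.9151, -22.5134, 291.3000°)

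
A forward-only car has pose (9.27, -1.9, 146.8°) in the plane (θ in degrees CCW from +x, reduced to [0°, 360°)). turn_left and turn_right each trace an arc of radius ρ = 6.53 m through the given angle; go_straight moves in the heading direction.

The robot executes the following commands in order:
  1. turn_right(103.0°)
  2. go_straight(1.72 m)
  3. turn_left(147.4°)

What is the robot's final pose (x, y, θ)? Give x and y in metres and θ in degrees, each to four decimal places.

(3.7793, 20.5864, 191.2000°)

set_pose: (x, y, θ) = (9.2700, -1.9000, 146.8000°), ρ = 6.53
turn_right(103.0°): centre at ρ to the right, rotate −103.0° → (8.3259, 8.2772, 43.8000°)
go_straight(1.72): x += 1.72·cos θ, y += 1.72·sin θ → (9.5673, 9.4677, 43.8000°)
turn_left(147.4°): centre at ρ to the left, rotate +147.4° → (3.7793, 20.5864, 191.2000°)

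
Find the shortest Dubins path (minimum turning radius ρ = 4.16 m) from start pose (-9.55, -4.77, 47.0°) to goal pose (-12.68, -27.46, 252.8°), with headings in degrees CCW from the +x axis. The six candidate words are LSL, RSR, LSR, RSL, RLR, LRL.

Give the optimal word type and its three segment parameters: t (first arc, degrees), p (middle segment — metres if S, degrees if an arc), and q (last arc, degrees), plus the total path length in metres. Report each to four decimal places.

Let ψ = atan2(Δy, Δx) = atan2(-22.69, -3.13) = -97.8542° be the start→goal bearing.
Normalize: d = |goal − start| / ρ = 22.904868/4.16 = 5.505978, α = (θ_start − ψ) mod 360° = 144.8542° = 2.528182 rad, β = (θ_goal − ψ) mod 360° = 350.6542° = 6.120070 rad.
Common terms: sin α = 0.575660, cos α = -0.817689, sin β = -0.162393, cos β = 0.986726, cos(α−β) = -0.900319, d² = 30.315794. Work in radians in the unit-radius frame; every candidate has L = ρ·(t + p + q).
LSL: p² = 2 + d² − 2cos(α−β) + 2d(sin α − sin β) = 42.243835; p = √p² = 6.499526; φ = atan2(cos β − cos α, d + sin α − sin β) = 0.281319 rad; t = (φ − α) mod 2π = 4.036322 rad, q = (β − φ) mod 2π = 5.838751 rad → L = 4.16·(4.036322 + 6.499526 + 5.838751) = 4.16·16.374599 = 68.118330 m
RSR: p² = 2 + d² − 2cos(α−β) + 2d(sin β − sin α) = 25.989027; p = √p² = 5.097943; φ = atan2(cos α − cos β, d − sin α + sin β) = -0.361791 rad; t = (α − φ) mod 2π = 2.889973 rad, q = (φ − β) mod 2π = 6.084510 rad → L = 4.16·(2.889973 + 5.097943 + 6.084510) = 4.16·14.072426 = 58.541294 m
LSR: p² = d² − 2 + 2cos(α−β) + 2d(sin α + sin β) = 31.066027; p = √p² = 5.573691; φ = atan2(−cos α − cos β, d + sin α + sin β) − atan2(−2, p) = 0.315969 rad; t = (φ − α) mod 2π = 4.070972 rad, q = (φ − β) mod 2π = 0.479084 rad → L = 4.16·(4.070972 + 5.573691 + 0.479084) = 4.16·10.123747 = 42.114788 m
RSL: p² = d² − 2 + 2cos(α−β) − 2d(sin α + sin β) = 21.964285; p = √p² = 4.686607; φ = atan2(cos α + cos β, d − sin α − sin β) − atan2(2, p) = -0.370171 rad; t = (α − φ) mod 2π = 2.898353 rad, q = (β − φ) mod 2π = 0.207055 rad → L = 4.16·(2.898353 + 4.686607 + 0.207055) = 4.16·7.792015 = 32.414781 m
RLR: c = (6 − d² + 2cos(α−β) + 2d(sin α − sin β))/8 = -2.248628, |c| > 1 → infeasible
LRL: c = (6 − d² + 2cos(α−β) − 2d(sin α − sin β))/8 = -4.280479, |c| > 1 → infeasible
Shortest: RSL with L = 32.414781 m ≈ 32.4148 m
Convert RSL to answer units (arcs ×180/π): t = 2.898353·180/π = 166.0634°, p = ρ·p = 4.16·4.686607 = 19.4963 m, q = 0.207055·180/π = 11.8634°, L = 32.4148 m.

RSL: t = 166.0634°, p = 19.4963 m, q = 11.8634°, L = 32.4148 m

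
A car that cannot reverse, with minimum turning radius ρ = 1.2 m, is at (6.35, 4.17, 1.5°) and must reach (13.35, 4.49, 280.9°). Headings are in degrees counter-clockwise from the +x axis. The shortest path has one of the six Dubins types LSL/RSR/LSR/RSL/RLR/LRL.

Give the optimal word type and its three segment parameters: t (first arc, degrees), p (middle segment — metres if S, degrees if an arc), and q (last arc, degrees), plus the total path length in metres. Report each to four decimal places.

LSR: t = 11.5547°, p = 5.4519 m, q = 92.1547°, L = 7.6239 m

Let ψ = atan2(Δy, Δx) = atan2(0.32, 7.00) = 2.6174° be the start→goal bearing.
Normalize: d = |goal − start| / ρ = 7.007310/1.2 = 5.839425, α = (θ_start − ψ) mod 360° = 358.8826° = 6.263683 rad, β = (θ_goal − ψ) mod 360° = 278.2826° = 4.856947 rad.
Common terms: sin α = -0.019501, cos α = 0.999810, sin β = -0.989570, cos β = 0.144055, cos(α−β) = 0.163326, d² = 34.098889. Work in radians in the unit-radius frame; every candidate has L = ρ·(t + p + q).
LSL: p² = 2 + d² − 2cos(α−β) + 2d(sin α − sin β) = 47.101520; p = √p² = 6.863055; φ = atan2(cos β − cos α, d + sin α − sin β) = -0.125015 rad; t = (φ − α) mod 2π = 6.177672 rad, q = (β − φ) mod 2π = 4.981963 rad → L = 1.2·(6.177672 + 6.863055 + 4.981963) = 1.2·18.022690 = 21.627228 m
RSR: p² = 2 + d² − 2cos(α−β) + 2d(sin β − sin α) = 24.442954; p = √p² = 4.943982; φ = atan2(cos α − cos β, d − sin α + sin β) = 0.173966 rad; t = (α − φ) mod 2π = 6.089716 rad, q = (φ − β) mod 2π = 1.600204 rad → L = 1.2·(6.089716 + 4.943982 + 1.600204) = 1.2·12.633902 = 15.160683 m
LSR: p² = d² − 2 + 2cos(α−β) + 2d(sin α + sin β) = 20.640752; p = √p² = 4.543209; φ = atan2(−cos α − cos β, d + sin α + sin β) − atan2(−2, p) = 0.182165 rad; t = (φ − α) mod 2π = 0.201667 rad, q = (φ − β) mod 2π = 1.608403 rad → L = 1.2·(0.201667 + 4.543209 + 1.608403) = 1.2·6.353279 = 7.623935 m
RSL: p² = d² − 2 + 2cos(α−β) − 2d(sin α + sin β) = 44.210330; p = √p² = 6.649085; φ = atan2(cos α + cos β, d − sin α − sin β) − atan2(2, p) = -0.126688 rad; t = (α − φ) mod 2π = 0.107185 rad, q = (β − φ) mod 2π = 4.983635 rad → L = 1.2·(0.107185 + 6.649085 + 4.983635) = 1.2·11.739905 = 14.087886 m
RLR: c = (6 − d² + 2cos(α−β) + 2d(sin α − sin β))/8 = -2.055369, |c| > 1 → infeasible
LRL: c = (6 − d² + 2cos(α−β) − 2d(sin α − sin β))/8 = -4.887690, |c| > 1 → infeasible
Shortest: LSR with L = 7.623935 m ≈ 7.6239 m
Convert LSR to answer units (arcs ×180/π): t = 0.201667·180/π = 11.5547°, p = ρ·p = 1.2·4.543209 = 5.4519 m, q = 1.608403·180/π = 92.1547°, L = 7.6239 m.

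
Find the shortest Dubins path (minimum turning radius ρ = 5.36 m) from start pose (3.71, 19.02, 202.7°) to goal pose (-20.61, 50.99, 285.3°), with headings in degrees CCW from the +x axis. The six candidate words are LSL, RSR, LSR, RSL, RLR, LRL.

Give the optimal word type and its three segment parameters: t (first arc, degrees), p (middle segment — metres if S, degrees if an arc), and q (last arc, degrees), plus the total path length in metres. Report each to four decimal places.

Let ψ = atan2(Δy, Δx) = atan2(31.97, -24.32) = 127.2607° be the start→goal bearing.
Normalize: d = |goal − start| / ρ = 40.168935/5.36 = 7.494204, α = (θ_start − ψ) mod 360° = 75.4393° = 1.316664 rad, β = (θ_goal − ψ) mod 360° = 158.0393° = 2.758306 rad.
Common terms: sin α = 0.967882, cos α = 0.251406, sin β = 0.373971, cos β = -0.927440, cos(α−β) = 0.128796, d² = 56.163097. Work in radians in the unit-radius frame; every candidate has L = ρ·(t + p + q).
LSL: p² = 2 + d² − 2cos(α−β) + 2d(sin α − sin β) = 66.807283; p = √p² = 8.173572; φ = atan2(cos β − cos α, d + sin α − sin β) = -0.144731 rad; t = (φ − α) mod 2π = 4.821790 rad, q = (β − φ) mod 2π = 2.903037 rad → L = 5.36·(4.821790 + 8.173572 + 2.903037) = 5.36·15.898399 = 85.215421 m
RSR: p² = 2 + d² − 2cos(α−β) + 2d(sin β − sin α) = 49.003728; p = √p² = 7.000266; φ = atan2(cos α − cos β, d − sin α + sin β) = 0.169206 rad; t = (α − φ) mod 2π = 1.147457 rad, q = (φ − β) mod 2π = 3.694086 rad → L = 5.36·(1.147457 + 7.000266 + 3.694086) = 5.36·11.841810 = 63.472100 m
LSR: p² = d² − 2 + 2cos(α−β) + 2d(sin α + sin β) = 74.532924; p = √p² = 8.633245; φ = atan2(−cos α − cos β, d + sin α + sin β) − atan2(−2, p) = 0.304007 rad; t = (φ − α) mod 2π = 5.270528 rad, q = (φ − β) mod 2π = 3.828886 rad → L = 5.36·(5.270528 + 8.633245 + 3.828886) = 5.36·17.732660 = 95.047057 m
RSL: p² = d² − 2 + 2cos(α−β) − 2d(sin α + sin β) = 34.308452; p = √p² = 5.857342; φ = atan2(cos α + cos β, d − sin α − sin β) − atan2(2, p) = -0.438483 rad; t = (α − φ) mod 2π = 1.755146 rad, q = (β − φ) mod 2π = 3.196788 rad → L = 5.36·(1.755146 + 5.857342 + 3.196788) = 5.36·10.809276 = 57.937720 m
RLR: c = (6 − d² + 2cos(α−β) + 2d(sin α − sin β))/8 = -5.125466, |c| > 1 → infeasible
LRL: c = (6 − d² + 2cos(α−β) − 2d(sin α − sin β))/8 = -7.350910, |c| > 1 → infeasible
Shortest: RSL with L = 57.937720 m ≈ 57.9377 m
Convert RSL to answer units (arcs ×180/π): t = 1.755146·180/π = 100.5625°, p = ρ·p = 5.36·5.857342 = 31.3954 m, q = 3.196788·180/π = 183.1625°, L = 57.9377 m.

RSL: t = 100.5625°, p = 31.3954 m, q = 183.1625°, L = 57.9377 m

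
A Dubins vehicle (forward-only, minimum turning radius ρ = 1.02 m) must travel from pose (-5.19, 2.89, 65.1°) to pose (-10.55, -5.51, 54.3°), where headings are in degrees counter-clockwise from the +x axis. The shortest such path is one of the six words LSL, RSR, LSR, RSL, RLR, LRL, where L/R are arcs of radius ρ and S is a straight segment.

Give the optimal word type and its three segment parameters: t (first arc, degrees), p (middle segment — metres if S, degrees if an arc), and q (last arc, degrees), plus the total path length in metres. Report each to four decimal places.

LSL: t = 172.3142°, p = 9.7726 m, q = 176.8858°, L = 15.9892 m

Let ψ = atan2(Δy, Δx) = atan2(-8.40, -5.36) = -122.5418° be the start→goal bearing.
Normalize: d = |goal − start| / ρ = 9.964417/1.02 = 9.769036, α = (θ_start − ψ) mod 360° = 187.6418° = 3.274966 rad, β = (θ_goal − ψ) mod 360° = 176.8418° = 3.086471 rad.
Common terms: sin α = -0.132979, cos α = -0.991119, sin β = 0.055094, cos β = -0.998481, cos(α−β) = 0.982287, d² = 95.434064. Work in radians in the unit-radius frame; every candidate has L = ρ·(t + p + q).
LSL: p² = 2 + d² − 2cos(α−β) + 2d(sin α − sin β) = 91.794914; p = √p² = 9.580966; φ = atan2(cos β − cos α, d + sin α − sin β) = -0.000768 rad; t = (φ − α) mod 2π = 3.007450 rad, q = (β − φ) mod 2π = 3.087239 rad → L = 1.02·(3.007450 + 9.580966 + 3.087239) = 1.02·15.675656 = 15.989169 m
RSR: p² = 2 + d² − 2cos(α−β) + 2d(sin β − sin α) = 99.144065; p = √p² = 9.957111; φ = atan2(cos α − cos β, d − sin α + sin β) = 0.000739 rad; t = (α − φ) mod 2π = 3.274227 rad, q = (φ − β) mod 2π = 3.197454 rad → L = 1.02·(3.274227 + 9.957111 + 3.197454) = 1.02·16.428792 = 16.757368 m
LSR: p² = d² − 2 + 2cos(α−β) + 2d(sin α + sin β) = 93.876919; p = √p² = 9.689010; φ = atan2(−cos α − cos β, d + sin α + sin β) − atan2(−2, p) = 0.406048 rad; t = (φ − α) mod 2π = 3.414266 rad, q = (φ − β) mod 2π = 3.602762 rad → L = 1.02·(3.414266 + 9.689010 + 3.602762) = 1.02·16.706039 = 17.040159 m
RSL: p² = d² − 2 + 2cos(α−β) − 2d(sin α + sin β) = 96.920357; p = √p² = 9.844814; φ = atan2(cos α + cos β, d − sin α − sin β) − atan2(2, p) = -0.399794 rad; t = (α − φ) mod 2π = 3.674760 rad, q = (β − φ) mod 2π = 3.486265 rad → L = 1.02·(3.674760 + 9.844814 + 3.486265) = 1.02·17.005839 = 17.345956 m
RLR: c = (6 − d² + 2cos(α−β) + 2d(sin α − sin β))/8 = -11.393008, |c| > 1 → infeasible
LRL: c = (6 − d² + 2cos(α−β) − 2d(sin α − sin β))/8 = -10.474364, |c| > 1 → infeasible
Shortest: LSL with L = 15.989169 m ≈ 15.9892 m
Convert LSL to answer units (arcs ×180/π): t = 3.007450·180/π = 172.3142°, p = ρ·p = 1.02·9.580966 = 9.7726 m, q = 3.087239·180/π = 176.8858°, L = 15.9892 m.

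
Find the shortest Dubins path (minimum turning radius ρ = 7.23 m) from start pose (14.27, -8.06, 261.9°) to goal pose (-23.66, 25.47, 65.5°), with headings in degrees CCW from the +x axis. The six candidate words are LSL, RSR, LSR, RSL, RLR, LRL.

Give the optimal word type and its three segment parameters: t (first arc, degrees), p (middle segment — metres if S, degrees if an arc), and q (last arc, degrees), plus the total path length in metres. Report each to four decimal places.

Let ψ = atan2(Δy, Δx) = atan2(33.53, -37.93) = 138.5234° be the start→goal bearing.
Normalize: d = |goal − start| / ρ = 50.625545/7.23 = 7.002150, α = (θ_start − ψ) mod 360° = 123.3766° = 2.153328 rad, β = (θ_goal − ψ) mod 360° = 286.9766° = 5.008686 rad.
Common terms: sin α = 0.835073, cos α = -0.550139, sin β = -0.956424, cos β = 0.291981, cos(α−β) = -0.959314, d² = 49.030105. Work in radians in the unit-radius frame; every candidate has L = ρ·(t + p + q).
LSL: p² = 2 + d² − 2cos(α−β) + 2d(sin α − sin β) = 78.037395; p = √p² = 8.833878; φ = atan2(cos β − cos α, d + sin α − sin β) = 0.095473 rad; t = (φ − α) mod 2π = 4.225331 rad, q = (β − φ) mod 2π = 4.913213 rad → L = 7.23·(4.225331 + 8.833878 + 4.913213) = 7.23·17.972422 = 129.940608 m
RSR: p² = 2 + d² − 2cos(α−β) + 2d(sin β − sin α) = 27.860072; p = √p² = 5.278264; φ = atan2(cos α − cos β, d − sin α + sin β) = -0.160230 rad; t = (α − φ) mod 2π = 2.313557 rad, q = (φ − β) mod 2π = 1.114269 rad → L = 7.23·(2.313557 + 5.278264 + 1.114269) = 7.23·8.706091 = 62.945036 m
LSR: p² = d² − 2 + 2cos(α−β) + 2d(sin α + sin β) = 43.412036; p = √p² = 6.588781; φ = atan2(−cos α − cos β, d + sin α + sin β) − atan2(−2, p) = 0.332208 rad; t = (φ − α) mod 2π = 4.462066 rad, q = (φ − β) mod 2π = 1.606707 rad → L = 7.23·(4.462066 + 6.588781 + 1.606707) = 7.23·12.657554 = 91.514118 m
RSL: p² = d² − 2 + 2cos(α−β) − 2d(sin α + sin β) = 46.810919; p = √p² = 6.841851; φ = atan2(cos α + cos β, d − sin α − sin β) − atan2(2, p) = -0.320619 rad; t = (α − φ) mod 2π = 2.473947 rad, q = (β − φ) mod 2π = 5.329306 rad → L = 7.23·(2.473947 + 6.841851 + 5.329306) = 7.23·14.645103 = 105.884095 m
RLR: c = (6 − d² + 2cos(α−β) + 2d(sin α − sin β))/8 = -2.482509, |c| > 1 → infeasible
LRL: c = (6 − d² + 2cos(α−β) − 2d(sin α − sin β))/8 = -8.754674, |c| > 1 → infeasible
Shortest: RSR with L = 62.945036 m ≈ 62.9450 m
Convert RSR to answer units (arcs ×180/π): t = 2.313557·180/π = 132.5571°, p = ρ·p = 7.23·5.278264 = 38.1618 m, q = 1.114269·180/π = 63.8429°, L = 62.9450 m.

RSR: t = 132.5571°, p = 38.1618 m, q = 63.8429°, L = 62.9450 m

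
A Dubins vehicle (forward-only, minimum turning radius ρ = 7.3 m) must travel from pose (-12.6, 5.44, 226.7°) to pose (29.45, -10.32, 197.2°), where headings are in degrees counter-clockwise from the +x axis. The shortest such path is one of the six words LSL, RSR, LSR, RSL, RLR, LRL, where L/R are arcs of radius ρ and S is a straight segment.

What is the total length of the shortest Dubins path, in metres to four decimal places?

74.0323 m

Let ψ = atan2(Δy, Δx) = atan2(-15.76, 42.05) = -20.5456° be the start→goal bearing.
Normalize: d = |goal − start| / ρ = 44.906348/7.3 = 6.151555, α = (θ_start − ψ) mod 360° = 247.2456° = 4.315250 rad, β = (θ_goal − ψ) mod 360° = 217.7456° = 3.800378 rad.
Common terms: sin α = -0.922171, cos α = -0.386782, sin β = -0.612156, cos β = -0.790737, cos(α−β) = 0.870356, d² = 37.841623. Work in radians in the unit-radius frame; every candidate has L = ρ·(t + p + q).
LSL: p² = 2 + d² − 2cos(α−β) + 2d(sin α − sin β) = 34.286766; p = √p² = 5.855490; φ = atan2(cos β − cos α, d + sin α − sin β) = -0.069042 rad; t = (φ − α) mod 2π = 1.898893 rad, q = (β − φ) mod 2π = 3.869420 rad → L = 7.3·(1.898893 + 5.855490 + 3.869420) = 7.3·11.623803 = 84.853765 m
RSR: p² = 2 + d² − 2cos(α−β) + 2d(sin β − sin α) = 41.915057; p = √p² = 6.474184; φ = atan2(cos α − cos β, d − sin α + sin β) = 0.062435 rad; t = (α − φ) mod 2π = 4.252814 rad, q = (φ − β) mod 2π = 2.545243 rad → L = 7.3·(4.252814 + 6.474184 + 2.545243) = 7.3·13.272241 = 96.887362 m
LSR: p² = d² − 2 + 2cos(α−β) + 2d(sin α + sin β) = 18.705334; p = √p² = 4.324966; φ = atan2(−cos α − cos β, d + sin α + sin β) − atan2(−2, p) = 0.682848 rad; t = (φ − α) mod 2π = 2.650784 rad, q = (φ − β) mod 2π = 3.165656 rad → L = 7.3·(2.650784 + 4.324966 + 3.165656) = 7.3·10.141406 = 74.032265 m
RSL: p² = d² − 2 + 2cos(α−β) − 2d(sin α + sin β) = 56.459335; p = √p² = 7.513943; φ = atan2(cos α + cos β, d − sin α − sin β) − atan2(2, p) = -0.412164 rad; t = (α − φ) mod 2π = 4.727413 rad, q = (β − φ) mod 2π = 4.212541 rad → L = 7.3·(4.727413 + 7.513943 + 4.212541) = 7.3·16.453897 = 120.113450 m
RLR: c = (6 − d² + 2cos(α−β) + 2d(sin α − sin β))/8 = -4.239382, |c| > 1 → infeasible
LRL: c = (6 − d² + 2cos(α−β) − 2d(sin α − sin β))/8 = -3.285846, |c| > 1 → infeasible
Shortest: LSR with L = 74.032265 m ≈ 74.0323 m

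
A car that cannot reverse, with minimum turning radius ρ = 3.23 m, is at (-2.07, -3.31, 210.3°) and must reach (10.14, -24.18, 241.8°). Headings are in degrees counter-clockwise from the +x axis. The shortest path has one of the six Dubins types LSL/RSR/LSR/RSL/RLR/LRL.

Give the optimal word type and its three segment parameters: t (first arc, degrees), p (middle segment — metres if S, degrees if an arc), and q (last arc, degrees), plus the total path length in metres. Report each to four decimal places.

Let ψ = atan2(Δy, Δx) = atan2(-20.87, 12.21) = -59.6702° be the start→goal bearing.
Normalize: d = |goal − start| / ρ = 24.179351/3.23 = 7.485867, α = (θ_start − ψ) mod 360° = 269.9702° = 4.711869 rad, β = (θ_goal − ψ) mod 360° = 301.4702° = 5.261648 rad.
Common terms: sin α = -1.000000, cos α = -0.000520, sin β = -0.852912, cos β = 0.522055, cos(α−β) = 0.852640, d² = 56.038206. Work in radians in the unit-radius frame; every candidate has L = ρ·(t + p + q).
LSL: p² = 2 + d² − 2cos(α−β) + 2d(sin α − sin β) = 54.130760; p = √p² = 7.357361; φ = atan2(cos β − cos α, d + sin α − sin β) = 0.071087 rad; t = (φ − α) mod 2π = 1.642403 rad, q = (β − φ) mod 2π = 5.190561 rad → L = 3.23·(1.642403 + 7.357361 + 5.190561) = 3.23·14.190325 = 45.834750 m
RSR: p² = 2 + d² − 2cos(α−β) + 2d(sin β − sin α) = 58.535092; p = √p² = 7.650823; φ = atan2(cos α − cos β, d − sin α + sin β) = -0.068356 rad; t = (α − φ) mod 2π = 4.780226 rad, q = (φ − β) mod 2π = 0.953181 rad → L = 3.23·(4.780226 + 7.650823 + 0.953181) = 3.23·13.384230 = 43.231061 m
LSR: p² = d² − 2 + 2cos(α−β) + 2d(sin α + sin β) = 28.002188; p = √p² = 5.291709; φ = atan2(−cos α − cos β, d + sin α + sin β) − atan2(−2, p) = 0.269031 rad; t = (φ − α) mod 2π = 1.840347 rad, q = (φ − β) mod 2π = 1.290568 rad → L = 3.23·(1.840347 + 5.291709 + 1.290568) = 3.23·8.422625 = 27.205078 m
RSL: p² = d² − 2 + 2cos(α−β) − 2d(sin α + sin β) = 83.484785; p = √p² = 9.137001; φ = atan2(cos α + cos β, d − sin α − sin β) − atan2(2, p) = -0.159703 rad; t = (α − φ) mod 2π = 4.871572 rad, q = (β − φ) mod 2π = 5.421351 rad → L = 3.23·(4.871572 + 9.137001 + 5.421351) = 3.23·19.429924 = 62.758656 m
RLR: c = (6 − d² + 2cos(α−β) + 2d(sin α − sin β))/8 = -6.316886, |c| > 1 → infeasible
LRL: c = (6 − d² + 2cos(α−β) − 2d(sin α − sin β))/8 = -5.766345, |c| > 1 → infeasible
Shortest: LSR with L = 27.205078 m ≈ 27.2051 m
Convert LSR to answer units (arcs ×180/π): t = 1.840347·180/π = 105.4441°, p = ρ·p = 3.23·5.291709 = 17.0922 m, q = 1.290568·180/π = 73.9441°, L = 27.2051 m.

LSR: t = 105.4441°, p = 17.0922 m, q = 73.9441°, L = 27.2051 m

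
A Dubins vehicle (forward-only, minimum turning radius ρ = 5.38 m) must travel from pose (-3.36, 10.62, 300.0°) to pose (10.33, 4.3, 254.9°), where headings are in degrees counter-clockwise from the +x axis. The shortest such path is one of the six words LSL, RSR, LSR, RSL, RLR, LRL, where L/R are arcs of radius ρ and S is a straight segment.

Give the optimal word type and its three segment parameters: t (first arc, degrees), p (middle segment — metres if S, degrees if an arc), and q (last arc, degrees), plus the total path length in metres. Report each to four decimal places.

LRL: t = 148.7991°, p = 250.0002°, q = 56.1011°, L = 42.7146 m

Let ψ = atan2(Δy, Δx) = atan2(-6.32, 13.69) = -24.7804° be the start→goal bearing.
Normalize: d = |goal − start| / ρ = 15.078412/5.38 = 2.802679, α = (θ_start − ψ) mod 360° = 324.7804° = 5.668488 rad, β = (θ_goal − ψ) mod 360° = 279.6804° = 4.881345 rad.
Common terms: sin α = -0.576711, cos α = 0.816948, sin β = -0.985761, cos β = 0.168153, cos(α−β) = 0.705872, d² = 7.855008. Work in radians in the unit-radius frame; every candidate has L = ρ·(t + p + q).
LSL: p² = 2 + d² − 2cos(α−β) + 2d(sin α − sin β) = 10.736135; p = √p² = 3.276604; φ = atan2(cos β − cos α, d + sin α − sin β) = -0.199326 rad; t = (φ − α) mod 2π = 0.415371 rad, q = (β − φ) mod 2π = 5.080670 rad → L = 5.38·(0.415371 + 3.276604 + 5.080670) = 5.38·8.772646 = 47.196836 m
RSR: p² = 2 + d² − 2cos(α−β) + 2d(sin β − sin α) = 6.150395; p = √p² = 2.479999; φ = atan2(cos α − cos β, d − sin α + sin β) = 0.264691 rad; t = (α − φ) mod 2π = 5.403797 rad, q = (φ − β) mod 2π = 1.666532 rad → L = 5.38·(5.403797 + 2.479999 + 1.666532) = 5.38·9.550328 = 51.380763 m
LSR: p² = d² − 2 + 2cos(α−β) + 2d(sin α + sin β) = -1.491463 < 0 → infeasible
RSL: p² = d² − 2 + 2cos(α−β) − 2d(sin α + sin β) = 16.024966; p = √p² = 4.003119; φ = atan2(cos α + cos β, d − sin α − sin β) − atan2(2, p) = -0.241380 rad; t = (α − φ) mod 2π = 5.909868 rad, q = (β − φ) mod 2π = 5.122725 rad → L = 5.38·(5.909868 + 4.003119 + 5.122725) = 5.38·15.035712 = 80.892132 m
RLR: c = (6 − d² + 2cos(α−β) + 2d(sin α − sin β))/8 = 0.231201; p = 2π − arccos c = 4.945701 rad; φ = atan2(cos α − cos β, d − sin α + sin β) = 0.264691 rad; t = (α − φ + p/2) mod 2π = 1.593462 rad, q = (α − β − t + p) mod 2π = 4.139382 rad → L = 5.38·(1.593462 + 4.945701 + 4.139382) = 5.38·10.678545 = 57.450570 m
LRL: c = (6 − d² + 2cos(α−β) − 2d(sin α − sin β))/8 = -0.342017; p = 2π − arccos c = 4.363327 rad; φ = atan2(cos β − cos α, d + sin α − sin β) = -0.199326 rad; t = (φ − α + p/2) mod 2π = 2.597035 rad, q = (β − α − t + p) mod 2π = 0.979148 rad → L = 5.38·(2.597035 + 4.363327 + 0.979148) = 5.38·7.939510 = 42.714562 m
Shortest: LRL with L = 42.714562 m ≈ 42.7146 m
Convert LRL to answer units (arcs ×180/π): t = 2.597035·180/π = 148.7991°, p = 4.363327·180/π = 250.0002°, q = 0.979148·180/π = 56.1011°, L = 42.7146 m.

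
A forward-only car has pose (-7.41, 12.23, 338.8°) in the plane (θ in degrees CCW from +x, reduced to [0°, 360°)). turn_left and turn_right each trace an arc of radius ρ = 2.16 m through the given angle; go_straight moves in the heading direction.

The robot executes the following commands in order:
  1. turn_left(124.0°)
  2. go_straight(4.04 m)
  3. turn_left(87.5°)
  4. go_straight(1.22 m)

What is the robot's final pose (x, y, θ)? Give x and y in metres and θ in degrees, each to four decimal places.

set_pose: (x, y, θ) = (-7.4100, 12.2300, 338.8000°), ρ = 2.16
turn_left(124.0°): centre at ρ to the left, rotate +124.0° → (-4.5226, 14.7224, 462.8000° ≡ 102.8000°)
go_straight(4.04): x += 4.04·cos θ, y += 4.04·sin θ → (-5.4176, 18.6620, 102.8000°)
turn_left(87.5°): centre at ρ to the left, rotate +87.5° → (-7.9102, 20.3086, 190.3000°)
go_straight(1.22): x += 1.22·cos θ, y += 1.22·sin θ → (-9.1105, 20.0905, 190.3000°)

(-9.1105, 20.0905, 190.3000°)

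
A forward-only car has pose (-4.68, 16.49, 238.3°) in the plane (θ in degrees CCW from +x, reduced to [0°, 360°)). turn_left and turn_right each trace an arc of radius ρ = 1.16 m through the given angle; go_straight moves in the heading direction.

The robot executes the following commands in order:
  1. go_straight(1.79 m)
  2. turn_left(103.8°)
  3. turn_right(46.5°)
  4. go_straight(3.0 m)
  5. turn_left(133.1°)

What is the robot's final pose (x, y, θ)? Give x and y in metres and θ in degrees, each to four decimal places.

set_pose: (x, y, θ) = (-4.6800, 16.4900, 238.3000°), ρ = 1.16
go_straight(1.79): x += 1.79·cos θ, y += 1.79·sin θ → (-5.6206, 14.9670, 238.3000°)
turn_left(103.8°): centre at ρ to the left, rotate +103.8° → (-4.9902, 13.2537, 342.1000°)
turn_right(46.5°): centre at ρ to the right, rotate −46.5° → (-4.3006, 12.6510, 295.6000°)
go_straight(3.0): x += 3.0·cos θ, y += 3.0·sin θ → (-3.0043, 9.9455, 295.6000°)
turn_left(133.1°): centre at ρ to the left, rotate +133.1° → (-0.8775, 10.0254, 428.7000° ≡ 68.7000°)

(-0.8775, 10.0254, 68.7000°)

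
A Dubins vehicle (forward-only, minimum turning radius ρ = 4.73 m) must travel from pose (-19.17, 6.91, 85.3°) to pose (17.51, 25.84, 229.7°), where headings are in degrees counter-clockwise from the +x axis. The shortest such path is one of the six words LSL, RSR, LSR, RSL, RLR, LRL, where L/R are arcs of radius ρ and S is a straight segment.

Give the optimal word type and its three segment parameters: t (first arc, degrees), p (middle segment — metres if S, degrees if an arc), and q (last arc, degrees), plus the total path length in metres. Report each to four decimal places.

RSR: t = 47.0240°, p = 36.1238 m, q = 168.5760°, L = 53.9225 m

Let ψ = atan2(Δy, Δx) = atan2(18.93, 36.68) = 27.2976° be the start→goal bearing.
Normalize: d = |goal − start| / ρ = 41.276716/4.73 = 8.726578, α = (θ_start − ψ) mod 360° = 58.0024° = 1.012333 rad, β = (θ_goal − ψ) mod 360° = 202.4024° = 3.532589 rad.
Common terms: sin α = 0.848070, cos α = 0.529883, sin β = -0.381109, cos β = -0.924530, cos(α−β) = -0.813101, d² = 76.153172. Work in radians in the unit-radius frame; every candidate has L = ρ·(t + p + q).
LSL: p² = 2 + d² − 2cos(α−β) + 2d(sin α − sin β) = 101.232442; p = √p² = 10.061433; φ = atan2(cos β − cos α, d + sin α − sin β) = -0.145062 rad; t = (φ − α) mod 2π = 5.125791 rad, q = (β − φ) mod 2π = 3.677650 rad → L = 4.73·(5.125791 + 10.061433 + 3.677650) = 4.73·18.864874 = 89.230855 m
RSR: p² = 2 + d² − 2cos(α−β) + 2d(sin β − sin α) = 58.326305; p = √p² = 7.637166; φ = atan2(cos α − cos β, d − sin α + sin β) = 0.191609 rad; t = (α − φ) mod 2π = 0.820724 rad, q = (φ − β) mod 2π = 2.942206 rad → L = 4.73·(0.820724 + 7.637166 + 2.942206) = 4.73·11.400096 = 53.922454 m
LSR: p² = d² − 2 + 2cos(α−β) + 2d(sin α + sin β) = 80.676915; p = √p² = 8.982033; φ = atan2(−cos α − cos β, d + sin α + sin β) − atan2(−2, p) = 0.261993 rad; t = (φ − α) mod 2π = 5.532845 rad, q = (φ − β) mod 2π = 3.012589 rad → L = 4.73·(5.532845 + 8.982033 + 3.012589) = 4.73·17.527467 = 82.904919 m
RSL: p² = d² − 2 + 2cos(α−β) − 2d(sin α + sin β) = 64.377026; p = √p² = 8.023529; φ = atan2(cos α + cos β, d − sin α − sin β) − atan2(2, p) = -0.292032 rad; t = (α − φ) mod 2π = 1.304366 rad, q = (β − φ) mod 2π = 3.824621 rad → L = 4.73·(1.304366 + 8.023529 + 3.824621) = 4.73·13.152516 = 62.211401 m
RLR: c = (6 − d² + 2cos(α−β) + 2d(sin α − sin β))/8 = -6.290788, |c| > 1 → infeasible
LRL: c = (6 − d² + 2cos(α−β) − 2d(sin α − sin β))/8 = -11.654055, |c| > 1 → infeasible
Shortest: RSR with L = 53.922454 m ≈ 53.9225 m
Convert RSR to answer units (arcs ×180/π): t = 0.820724·180/π = 47.0240°, p = ρ·p = 4.73·7.637166 = 36.1238 m, q = 2.942206·180/π = 168.5760°, L = 53.9225 m.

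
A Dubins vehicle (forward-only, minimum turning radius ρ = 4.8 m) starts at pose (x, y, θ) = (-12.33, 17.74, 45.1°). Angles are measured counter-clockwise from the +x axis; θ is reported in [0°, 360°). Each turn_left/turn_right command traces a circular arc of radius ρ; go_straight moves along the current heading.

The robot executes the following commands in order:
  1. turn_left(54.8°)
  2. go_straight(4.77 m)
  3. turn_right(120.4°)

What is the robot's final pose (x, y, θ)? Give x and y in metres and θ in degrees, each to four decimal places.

set_pose: (x, y, θ) = (-12.3300, 17.7400, 45.1000°), ρ = 4.8
turn_left(54.8°): centre at ρ to the left, rotate +54.8° → (-11.0015, 21.9534, 99.9000°)
go_straight(4.77): x += 4.77·cos θ, y += 4.77·sin θ → (-11.8216, 26.6524, 99.9000°)
turn_right(120.4°): centre at ρ to the right, rotate −120.4° → (-5.4121, 31.9737, -20.5000° ≡ 339.5000°)

(-5.4121, 31.9737, 339.5000°)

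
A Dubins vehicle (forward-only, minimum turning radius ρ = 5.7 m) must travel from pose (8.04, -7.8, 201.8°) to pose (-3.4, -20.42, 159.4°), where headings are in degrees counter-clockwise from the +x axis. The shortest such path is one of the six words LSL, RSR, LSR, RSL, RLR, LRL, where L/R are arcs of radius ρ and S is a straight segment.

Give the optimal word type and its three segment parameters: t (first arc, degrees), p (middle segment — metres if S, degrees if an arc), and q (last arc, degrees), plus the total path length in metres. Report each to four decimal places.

LSR: t = 64.5280°, p = 2.7278 m, q = 106.9280°, L = 19.7849 m

Let ψ = atan2(Δy, Δx) = atan2(-12.62, -11.44) = -132.1922° be the start→goal bearing.
Normalize: d = |goal − start| / ρ = 17.033438/5.7 = 2.988322, α = (θ_start − ψ) mod 360° = 333.9922° = 5.829264 rad, β = (θ_goal − ψ) mod 360° = 291.5922° = 5.089245 rad.
Common terms: sin α = -0.438493, cos α = 0.898735, sin β = -0.929826, cos β = 0.367998, cos(α−β) = 0.738455, d² = 8.930071. Work in radians in the unit-radius frame; every candidate has L = ρ·(t + p + q).
LSL: p² = 2 + d² − 2cos(α−β) + 2d(sin α − sin β) = 12.389685; p = √p² = 3.519898; φ = atan2(cos β − cos α, d + sin α − sin β) = -0.151359 rad; t = (φ − α) mod 2π = 0.302562 rad, q = (β − φ) mod 2π = 5.240603 rad → L = 5.7·(0.302562 + 3.519898 + 5.240603) = 5.7·9.063064 = 51.659466 m
RSR: p² = 2 + d² − 2cos(α−β) + 2d(sin β − sin α) = 6.516635; p = √p² = 2.552770; φ = atan2(cos α − cos β, d − sin α + sin β) = 0.209434 rad; t = (α − φ) mod 2π = 5.619830 rad, q = (φ − β) mod 2π = 1.403374 rad → L = 5.7·(5.619830 + 2.552770 + 1.403374) = 5.7·9.575975 = 54.583057 m
LSR: p² = d² − 2 + 2cos(α−β) + 2d(sin α + sin β) = 0.229023; p = √p² = 0.478563; φ = atan2(−cos α − cos β, d + sin α + sin β) − atan2(−2, p) = 0.672304 rad; t = (φ − α) mod 2π = 1.126225 rad, q = (φ − β) mod 2π = 1.866245 rad → L = 5.7·(1.126225 + 0.478563 + 1.866245) = 5.7·3.471033 = 19.784889 m
RSL: p² = d² − 2 + 2cos(α−β) − 2d(sin α + sin β) = 16.584940; p = √p² = 4.072461; φ = atan2(cos α + cos β, d − sin α − sin β) − atan2(2, p) = -0.173548 rad; t = (α − φ) mod 2π = 6.002812 rad, q = (β − φ) mod 2π = 5.262792 rad → L = 5.7·(6.002812 + 4.072461 + 5.262792) = 5.7·15.338065 = 87.426972 m
RLR: c = (6 − d² + 2cos(α−β) + 2d(sin α − sin β))/8 = 0.185421; p = 2π − arccos c = 4.898889 rad; φ = atan2(cos α − cos β, d − sin α + sin β) = 0.209434 rad; t = (α − φ + p/2) mod 2π = 1.786090 rad, q = (α − β − t + p) mod 2π = 3.852819 rad → L = 5.7·(1.786090 + 4.898889 + 3.852819) = 5.7·10.537797 = 60.065445 m
LRL: c = (6 − d² + 2cos(α−β) − 2d(sin α − sin β))/8 = -0.548711; p = 2π − arccos c = 4.131568 rad; φ = atan2(cos β − cos α, d + sin α − sin β) = -0.151359 rad; t = (φ − α + p/2) mod 2π = 2.368346 rad, q = (β − α − t + p) mod 2π = 1.023202 rad → L = 5.7·(2.368346 + 4.131568 + 1.023202) = 5.7·7.523116 = 42.881761 m
Shortest: LSR with L = 19.784889 m ≈ 19.7849 m
Convert LSR to answer units (arcs ×180/π): t = 1.126225·180/π = 64.5280°, p = ρ·p = 5.7·0.478563 = 2.7278 m, q = 1.866245·180/π = 106.9280°, L = 19.7849 m.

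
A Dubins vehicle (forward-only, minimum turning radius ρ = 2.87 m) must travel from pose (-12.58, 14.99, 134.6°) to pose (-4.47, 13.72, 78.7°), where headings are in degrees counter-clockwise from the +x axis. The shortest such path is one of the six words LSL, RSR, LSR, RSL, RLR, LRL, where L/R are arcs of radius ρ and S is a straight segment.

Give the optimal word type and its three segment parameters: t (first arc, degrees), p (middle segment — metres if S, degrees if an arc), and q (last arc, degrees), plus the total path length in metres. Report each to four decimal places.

LSL: t = 235.5018°, p = 7.4547 m, q = 68.5982°, L = 22.6874 m

Let ψ = atan2(Δy, Δx) = atan2(-1.27, 8.11) = -8.9001° be the start→goal bearing.
Normalize: d = |goal − start| / ρ = 8.208837/2.87 = 2.860222, α = (θ_start − ψ) mod 360° = 143.5001° = 2.504548 rad, β = (θ_goal − ψ) mod 360° = 87.6001° = 1.528909 rad.
Common terms: sin α = 0.594822, cos α = -0.803857, sin β = 0.999123, cos β = 0.041875, cos(α−β) = 0.560639, d² = 8.180869. Work in radians in the unit-radius frame; every candidate has L = ρ·(t + p + q).
LSL: p² = 2 + d² − 2cos(α−β) + 2d(sin α − sin β) = 6.746811; p = √p² = 2.597462; φ = atan2(cos β − cos α, d + sin α − sin β) = 0.331646 rad; t = (φ − α) mod 2π = 4.110282 rad, q = (β − φ) mod 2π = 1.197264 rad → L = 2.87·(4.110282 + 2.597462 + 1.197264) = 2.87·7.905009 = 22.687375 m
RSR: p² = 2 + d² − 2cos(α−β) + 2d(sin β − sin α) = 11.372371; p = √p² = 3.372295; φ = atan2(cos α − cos β, d − sin α + sin β) = -0.253495 rad; t = (α − φ) mod 2π = 2.758043 rad, q = (φ − β) mod 2π = 4.500781 rad → L = 2.87·(2.758043 + 3.372295 + 4.500781) = 2.87·10.631119 = 30.511312 m
LSR: p² = d² − 2 + 2cos(α−β) + 2d(sin α + sin β) = 16.420219; p = √p² = 4.052187; φ = atan2(−cos α − cos β, d + sin α + sin β) − atan2(−2, p) = 0.627915 rad; t = (φ − α) mod 2π = 4.406552 rad, q = (φ − β) mod 2π = 5.382191 rad → L = 2.87·(4.406552 + 4.052187 + 5.382191) = 2.87·13.840929 = 39.723466 m
RSL: p² = d² − 2 + 2cos(α−β) − 2d(sin α + sin β) = -1.815925 < 0 → infeasible
RLR: c = (6 − d² + 2cos(α−β) + 2d(sin α − sin β))/8 = -0.421546; p = 2π − arccos c = 4.277239 rad; φ = atan2(cos α − cos β, d − sin α + sin β) = -0.253495 rad; t = (α − φ + p/2) mod 2π = 4.896662 rad, q = (α − β − t + p) mod 2π = 0.356216 rad → L = 2.87·(4.896662 + 4.277239 + 0.356216) = 2.87·9.530117 = 27.351436 m
LRL: c = (6 − d² + 2cos(α−β) − 2d(sin α − sin β))/8 = 0.156649; p = 2π − arccos c = 4.869685 rad; φ = atan2(cos β − cos α, d + sin α − sin β) = 0.331646 rad; t = (φ − α + p/2) mod 2π = 0.261940 rad, q = (β − α − t + p) mod 2π = 3.632107 rad → L = 2.87·(0.261940 + 4.869685 + 3.632107) = 2.87·8.763732 = 25.151911 m
Shortest: LSL with L = 22.687375 m ≈ 22.6874 m
Convert LSL to answer units (arcs ×180/π): t = 4.110282·180/π = 235.5018°, p = ρ·p = 2.87·2.597462 = 7.4547 m, q = 1.197264·180/π = 68.5982°, L = 22.6874 m.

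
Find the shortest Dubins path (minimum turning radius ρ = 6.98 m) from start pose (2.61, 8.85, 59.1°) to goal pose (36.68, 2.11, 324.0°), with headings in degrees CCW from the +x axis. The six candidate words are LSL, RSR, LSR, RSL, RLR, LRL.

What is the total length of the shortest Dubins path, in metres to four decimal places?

37.1281 m

Let ψ = atan2(Δy, Δx) = atan2(-6.74, 34.07) = -11.1902° be the start→goal bearing.
Normalize: d = |goal − start| / ρ = 34.730282/6.98 = 4.975685, α = (θ_start − ψ) mod 360° = 70.2902° = 1.226796 rad, β = (θ_goal − ψ) mod 360° = 335.1902° = 5.850173 rad.
Common terms: sin α = 0.941413, cos α = 0.337256, sin β = -0.419607, cos β = 0.907706, cos(α−β) = -0.088894, d² = 24.757442. Work in radians in the unit-radius frame; every candidate has L = ρ·(t + p + q).
LSL: p² = 2 + d² − 2cos(α−β) + 2d(sin α − sin β) = 40.479245; p = √p² = 6.362330; φ = atan2(cos β − cos α, d + sin α − sin β) = 0.089781 rad; t = (φ − α) mod 2π = 5.146171 rad, q = (β − φ) mod 2π = 5.760392 rad → L = 6.98·(5.146171 + 6.362330 + 5.760392) = 6.98·17.268893 = 120.536871 m
RSR: p² = 2 + d² − 2cos(α−β) + 2d(sin β − sin α) = 13.391217; p = √p² = 3.659401; φ = atan2(cos α − cos β, d − sin α + sin β) = -0.156525 rad; t = (α − φ) mod 2π = 1.383320 rad, q = (φ − β) mod 2π = 0.276488 rad → L = 6.98·(1.383320 + 3.659401 + 0.276488) = 6.98·5.319209 = 37.128081 m
LSR: p² = d² − 2 + 2cos(α−β) + 2d(sin α + sin β) = 27.772339; p = √p² = 5.269947; φ = atan2(−cos α − cos β, d + sin α + sin β) − atan2(−2, p) = 0.140016 rad; t = (φ − α) mod 2π = 5.196405 rad, q = (φ − β) mod 2π = 0.573028 rad → L = 6.98·(5.196405 + 5.269947 + 0.573028) = 6.98·11.039380 = 77.054870 m
RSL: p² = d² − 2 + 2cos(α−β) − 2d(sin α + sin β) = 17.386969; p = √p² = 4.169768; φ = atan2(cos α + cos β, d − sin α − sin β) − atan2(2, p) = -0.174663 rad; t = (α − φ) mod 2π = 1.401459 rad, q = (β − φ) mod 2π = 6.024836 rad → L = 6.98·(1.401459 + 4.169768 + 6.024836) = 6.98·11.596064 = 80.940527 m
RLR: c = (6 − d² + 2cos(α−β) + 2d(sin α − sin β))/8 = -0.673902; p = 2π − arccos c = 3.972911 rad; φ = atan2(cos α − cos β, d − sin α + sin β) = -0.156525 rad; t = (α − φ + p/2) mod 2π = 3.369776 rad, q = (α − β − t + p) mod 2π = 2.262943 rad → L = 6.98·(3.369776 + 3.972911 + 2.262943) = 6.98·9.605631 = 67.047302 m
LRL: c = (6 − d² + 2cos(α−β) − 2d(sin α − sin β))/8 = -4.059906, |c| > 1 → infeasible
Shortest: RSR with L = 37.128081 m ≈ 37.1281 m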